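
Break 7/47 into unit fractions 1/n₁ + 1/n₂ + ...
1/7 + 1/165 + 1/54285

Greedy algorithm:
7/47: ceiling(47/7) = 7, use 1/7
2/329: ceiling(329/2) = 165, use 1/165
1/54285: ceiling(54285/1) = 54285, use 1/54285
Result: 7/47 = 1/7 + 1/165 + 1/54285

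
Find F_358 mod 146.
71

Matrix identity: Q^n = [[F_(n+1), F_n], [F_n, F_(n-1)]] with Q = [[1,1],[1,0]].
n = 358 = 101100110₂. Square-and-multiply, entries mod 146:
Q^1 = [[1,1],[1,0]]
Q^2 = (Q^1)² = [[2,1],[1,1]]
Q^5 = (Q^2)²·Q = [[8,5],[5,3]]
Q^11 = (Q^5)²·Q = [[144,89],[89,55]]
Q^22 = (Q^11)² = [[41,45],[45,142]]
Q^44 = (Q^22)² = [[56,59],[59,143]]
Q^89 = (Q^44)²·Q = [[108,47],[47,61]]
Q^179 = (Q^89)²·Q = [[62,3],[3,59]]
Q^358 = (Q^179)² = [[57,71],[71,132]]
F_358 mod 146 = Q^358[0][1] = 71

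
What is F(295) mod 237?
175

Matrix identity: Q^n = [[F_(n+1), F_n], [F_n, F_(n-1)]] with Q = [[1,1],[1,0]].
n = 295 = 100100111₂. Square-and-multiply, entries mod 237:
Q^1 = [[1,1],[1,0]]
Q^2 = (Q^1)² = [[2,1],[1,1]]
Q^4 = (Q^2)² = [[5,3],[3,2]]
Q^9 = (Q^4)²·Q = [[55,34],[34,21]]
Q^18 = (Q^9)² = [[152,214],[214,175]]
Q^36 = (Q^18)² = [[170,63],[63,107]]
Q^73 = (Q^36)²·Q = [[76,163],[163,150]]
Q^147 = (Q^73)²·Q = [[216,113],[113,103]]
Q^295 = (Q^147)²·Q = [[198,175],[175,23]]
F_295 mod 237 = Q^295[0][1] = 175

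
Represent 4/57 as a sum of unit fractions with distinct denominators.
1/15 + 1/285

Greedy algorithm:
4/57: ceiling(57/4) = 15, use 1/15
1/285: ceiling(285/1) = 285, use 1/285
Result: 4/57 = 1/15 + 1/285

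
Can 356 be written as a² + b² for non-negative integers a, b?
10² + 16² (a=10, b=16)

Factorization: 356 = 2^2 × 89
By Fermat: n is sum of two squares iff every prime p ≡ 3 (mod 4) appears to even power.
All primes ≡ 3 (mod 4) appear to even power.
Search a = 0, 1, 2, … for 356 - a² a perfect square: first hit at a = 10: 356 - 100 = 256 = 16².
356 = 10² + 16² = 100 + 256 ✓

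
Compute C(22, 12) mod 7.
0

Using Lucas' theorem:
Write n=22 and k=12 in base 7:
n in base 7: [3, 1]
k in base 7: [1, 5]
C(22,12) mod 7 = ∏ C(n_i, k_i) mod 7
Digit binomials (mod 7): C(3,1) = 3; C(1,5) = 0 (k_i > n_i)
Product: 3 × 0 = 0 ≡ 0 (mod 7)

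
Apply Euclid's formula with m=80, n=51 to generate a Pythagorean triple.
(3799, 8160, 9001)

Euclid's formula: a = m² - n², b = 2mn, c = m² + n²
m = 80, n = 51
a = 80² - 51² = 6400 - 2601 = 3799
b = 2 × 80 × 51 = 8160
c = 80² + 51² = 6400 + 2601 = 9001
Verification: 3799² + 8160² = 14432401 + 66585600 = 81018001 = 9001² ✓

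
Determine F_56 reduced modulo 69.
21

Matrix identity: Q^n = [[F_(n+1), F_n], [F_n, F_(n-1)]] with Q = [[1,1],[1,0]].
n = 56 = 111000₂. Square-and-multiply, entries mod 69:
Q^1 = [[1,1],[1,0]]
Q^3 = (Q^1)²·Q = [[3,2],[2,1]]
Q^7 = (Q^3)²·Q = [[21,13],[13,8]]
Q^14 = (Q^7)² = [[58,32],[32,26]]
Q^28 = (Q^14)² = [[41,66],[66,44]]
Q^56 = (Q^28)² = [[34,21],[21,13]]
F_56 mod 69 = Q^56[0][1] = 21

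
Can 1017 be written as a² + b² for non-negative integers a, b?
21² + 24² (a=21, b=24)

Factorization: 1017 = 3^2 × 113
By Fermat: n is sum of two squares iff every prime p ≡ 3 (mod 4) appears to even power.
All primes ≡ 3 (mod 4) appear to even power.
Search a = 0, 1, 2, … for 1017 - a² a perfect square: first hit at a = 21: 1017 - 441 = 576 = 24².
1017 = 21² + 24² = 441 + 576 ✓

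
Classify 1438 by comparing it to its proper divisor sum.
deficient

Proper divisors of 1438: sum = 1 + 2 + 719 = 722
Since 722 < 1438, 1438 is deficient.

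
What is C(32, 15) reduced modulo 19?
0

Using Lucas' theorem:
Write n=32 and k=15 in base 19:
n in base 19: [1, 13]
k in base 19: [0, 15]
C(32,15) mod 19 = ∏ C(n_i, k_i) mod 19
Digit binomials (mod 19): C(1,0) = 1; C(13,15) = 0 (k_i > n_i)
Product: 1 × 0 = 0 ≡ 0 (mod 19)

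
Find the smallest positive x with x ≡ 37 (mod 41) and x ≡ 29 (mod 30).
119

Using Chinese Remainder Theorem:
M = 41 × 30 = 1230
M1 = 30, M2 = 41
y1 = 30^(-1) mod 41 = 26
y2 = 41^(-1) mod 30 = 11
x = (37×30×26 + 29×41×11) mod 1230 = 119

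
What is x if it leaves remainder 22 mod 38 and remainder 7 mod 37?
858

Using Chinese Remainder Theorem:
M = 38 × 37 = 1406
M1 = 37, M2 = 38
y1 = 37^(-1) mod 38 = 37
y2 = 38^(-1) mod 37 = 1
x = (22×37×37 + 7×38×1) mod 1406 = 858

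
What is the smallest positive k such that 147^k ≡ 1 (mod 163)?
162

163 is prime, so ord(147) divides φ(163) = 162.
Divisors of 162: 1, 2, 3, 6, 9, 18, 27, 54, 81, 162.
Repeated squaring: 147^1 ≡ 147, 147^2 ≡ 93, 147^4 ≡ 10, 147^8 ≡ 100, 147^16 ≡ 57, 147^32 ≡ 152, 147^64 ≡ 121, 147^128 ≡ 134 (mod 163).
Test 147^d mod 163 for each divisor d in increasing order:
147^1 ≡ 147
147^2 ≡ 93
147^3 = 147^2·147^1 ≡ 142
147^6 = 147^4·147^2 ≡ 115
147^9 = 147^8·147^1 ≡ 30
147^18 = 147^16·147^2 ≡ 85
147^27 = 147^16·147^8·147^2·147^1 ≡ 105
147^54 = 147^32·147^16·147^4·147^2 ≡ 104
147^81 = 147^64·147^16·147^1 ≡ 162
147^162 = 147^128·147^32·147^2 ≡ 1  ← first divisor giving 1
The order is 162.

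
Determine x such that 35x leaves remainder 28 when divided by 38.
x ≡ 16 (mod 38)

gcd(35, 38) = 1, which divides 28, so solutions exist.
Find 35^(-1) mod 38 by the extended Euclidean algorithm:
38 = 1 × 35 + 3  ⟹  3 = (1)·38 + (-1)·35
35 = 11 × 3 + 2  ⟹  2 = (-11)·38 + (12)·35
3 = 1 × 2 + 1  ⟹  1 = (12)·38 + (-13)·35
So (-13)·35 ≡ 1 (mod 38), i.e. 35^(-1) ≡ -13 ≡ 25 (mod 38).
x ≡ 25 × 28 = 700 ≡ 16 (mod 38).
Check: 35 × 16 = 560 ≡ 28 (mod 38).
Unique solution: x ≡ 16 (mod 38)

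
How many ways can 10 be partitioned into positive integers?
42

p(n) counts ways to write n as a sum of positive integers (order ignored).
Examples: 10; 9 + 1; 8 + 2; 8 + 1 + 1; 7 + 3; ... (42 total)
p(10) = 42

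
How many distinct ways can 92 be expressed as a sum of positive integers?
72533807

p(n) counts ways to write n as a sum of positive integers (order ignored).
Euler's pentagonal recurrence: p(k) = p(k-1) + p(k-2) - p(k-5) - p(k-7) + p(k-12) + p(k-15) - ... (offsets j(3j∓1)/2, signs ++--, p(0)=1, p(<0)=0).
DP table for k = 0..91: p(0)=1, p(1)=1, p(2)=2, p(3)=3, p(4)=5, p(5)=7, p(6)=11, p(7)=15, p(8)=22, p(9)=30, p(10)=42, p(11)=56, p(12)=77, p(13)=101, p(14)=135, p(15)=176, p(16)=231, p(17)=297, p(18)=385, p(19)=490, p(20)=627, p(21)=792, p(22)=1002, p(23)=1255, p(24)=1575, p(25)=1958, p(26)=2436, p(27)=3010, p(28)=3718, p(29)=4565, p(30)=5604, p(31)=6842, p(32)=8349, p(33)=10143, p(34)=12310, p(35)=14883, p(36)=17977, p(37)=21637, p(38)=26015, p(39)=31185, p(40)=37338, p(41)=44583, p(42)=53174, p(43)=63261, p(44)=75175, p(45)=89134, p(46)=105558, p(47)=124754, p(48)=147273, p(49)=173525, p(50)=204226, p(51)=239943, p(52)=281589, p(53)=329931, p(54)=386155, p(55)=451276, p(56)=526823, p(57)=614154, p(58)=715220, p(59)=831820, p(60)=966467, p(61)=1121505, p(62)=1300156, p(63)=1505499, p(64)=1741630, p(65)=2012558, p(66)=2323520, p(67)=2679689, p(68)=3087735, p(69)=3554345, p(70)=4087968, p(71)=4697205, p(72)=5392783, p(73)=6185689, p(74)=7089500, p(75)=8118264, p(76)=9289091, p(77)=10619863, p(78)=12132164, p(79)=13848650, p(80)=15796476, p(81)=18004327, p(82)=20506255, p(83)=23338469, p(84)=26543660, p(85)=30167357, p(86)=34262962, p(87)=38887673, p(88)=44108109, p(89)=49995925, p(90)=56634173, p(91)=64112359.
Final step: p(92) = p(91) + p(90) - p(87) - p(85) + p(80) + p(77) - p(70) - p(66) + p(57) + p(52) - p(41) - p(35) + p(22) + p(15) - p(0)
= 64112359 + 56634173 - 38887673 - 30167357 + 15796476 + 10619863 - 4087968 - 2323520 + 614154 + 281589 - 44583 - 14883 + 1002 + 176 - 1
= 72533807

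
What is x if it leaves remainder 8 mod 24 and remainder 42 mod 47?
512

Using Chinese Remainder Theorem:
M = 24 × 47 = 1128
M1 = 47, M2 = 24
y1 = 47^(-1) mod 24 = 23
y2 = 24^(-1) mod 47 = 2
x = (8×47×23 + 42×24×2) mod 1128 = 512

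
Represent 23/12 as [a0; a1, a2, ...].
[1; 1, 11]

Euclidean algorithm steps:
23 = 1 × 12 + 11
12 = 1 × 11 + 1
11 = 11 × 1 + 0
Continued fraction: [1; 1, 11]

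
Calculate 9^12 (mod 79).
64

Repeated squaring. Binary of 12 = 1100.
9^1 ≡ 9 (mod 79); 9^2 ≡ 2 (mod 79); 9^4 ≡ 4 (mod 79); 9^8 ≡ 16 (mod 79)
9^12 = 9^4 × 9^8 ≡ 64 (mod 79)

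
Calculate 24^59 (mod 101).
25

Repeated squaring. Binary of 59 = 111011.
24^1 ≡ 24 (mod 101); 24^2 ≡ 71 (mod 101); 24^4 ≡ 92 (mod 101); 24^8 ≡ 81 (mod 101); 24^16 ≡ 97 (mod 101); 24^32 ≡ 16 (mod 101)
24^59 = 24^1 × 24^2 × 24^8 × 24^16 × 24^32 ≡ 25 (mod 101)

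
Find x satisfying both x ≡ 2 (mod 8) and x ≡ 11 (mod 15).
26

Using Chinese Remainder Theorem:
M = 8 × 15 = 120
M1 = 15, M2 = 8
y1 = 15^(-1) mod 8 = 7
y2 = 8^(-1) mod 15 = 2
x = (2×15×7 + 11×8×2) mod 120 = 26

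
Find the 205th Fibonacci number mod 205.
5

Matrix identity: Q^n = [[F_(n+1), F_n], [F_n, F_(n-1)]] with Q = [[1,1],[1,0]].
n = 205 = 11001101₂. Square-and-multiply, entries mod 205:
Q^1 = [[1,1],[1,0]]
Q^3 = (Q^1)²·Q = [[3,2],[2,1]]
Q^6 = (Q^3)² = [[13,8],[8,5]]
Q^12 = (Q^6)² = [[28,144],[144,89]]
Q^25 = (Q^12)²·Q = [[33,200],[200,38]]
Q^51 = (Q^25)²·Q = [[144,89],[89,55]]
Q^102 = (Q^51)² = [[162,81],[81,81]]
Q^205 = (Q^102)²·Q = [[8,5],[5,3]]
F_205 mod 205 = Q^205[0][1] = 5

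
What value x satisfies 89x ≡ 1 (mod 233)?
144

gcd(89, 233) = 1, so the inverse exists.
Extended Euclidean algorithm on (233, 89):
233 = 2 × 89 + 55  ⟹  55 = (1)·233 + (-2)·89
89 = 1 × 55 + 34  ⟹  34 = (-1)·233 + (3)·89
55 = 1 × 34 + 21  ⟹  21 = (2)·233 + (-5)·89
34 = 1 × 21 + 13  ⟹  13 = (-3)·233 + (8)·89
21 = 1 × 13 + 8  ⟹  8 = (5)·233 + (-13)·89
13 = 1 × 8 + 5  ⟹  5 = (-8)·233 + (21)·89
8 = 1 × 5 + 3  ⟹  3 = (13)·233 + (-34)·89
5 = 1 × 3 + 2  ⟹  2 = (-21)·233 + (55)·89
3 = 1 × 2 + 1  ⟹  1 = (34)·233 + (-89)·89
So (-89)·89 ≡ 1 (mod 233), i.e. 89^(-1) ≡ -89 ≡ 144 (mod 233).
Check: 89 × 144 = 12816 ≡ 1 (mod 233)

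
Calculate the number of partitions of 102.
241265379

p(n) counts ways to write n as a sum of positive integers (order ignored).
Euler's pentagonal recurrence: p(k) = p(k-1) + p(k-2) - p(k-5) - p(k-7) + p(k-12) + p(k-15) - ... (offsets j(3j∓1)/2, signs ++--, p(0)=1, p(<0)=0).
DP table for k = 0..101: p(0)=1, p(1)=1, p(2)=2, p(3)=3, p(4)=5, p(5)=7, p(6)=11, p(7)=15, p(8)=22, p(9)=30, p(10)=42, p(11)=56, p(12)=77, p(13)=101, p(14)=135, p(15)=176, p(16)=231, p(17)=297, p(18)=385, p(19)=490, p(20)=627, p(21)=792, p(22)=1002, p(23)=1255, p(24)=1575, p(25)=1958, p(26)=2436, p(27)=3010, p(28)=3718, p(29)=4565, p(30)=5604, p(31)=6842, p(32)=8349, p(33)=10143, p(34)=12310, p(35)=14883, p(36)=17977, p(37)=21637, p(38)=26015, p(39)=31185, p(40)=37338, p(41)=44583, p(42)=53174, p(43)=63261, p(44)=75175, p(45)=89134, p(46)=105558, p(47)=124754, p(48)=147273, p(49)=173525, p(50)=204226, p(51)=239943, p(52)=281589, p(53)=329931, p(54)=386155, p(55)=451276, p(56)=526823, p(57)=614154, p(58)=715220, p(59)=831820, p(60)=966467, p(61)=1121505, p(62)=1300156, p(63)=1505499, p(64)=1741630, p(65)=2012558, p(66)=2323520, p(67)=2679689, p(68)=3087735, p(69)=3554345, p(70)=4087968, p(71)=4697205, p(72)=5392783, p(73)=6185689, p(74)=7089500, p(75)=8118264, p(76)=9289091, p(77)=10619863, p(78)=12132164, p(79)=13848650, p(80)=15796476, p(81)=18004327, p(82)=20506255, p(83)=23338469, p(84)=26543660, p(85)=30167357, p(86)=34262962, p(87)=38887673, p(88)=44108109, p(89)=49995925, p(90)=56634173, p(91)=64112359, p(92)=72533807, p(93)=82010177, p(94)=92669720, p(95)=104651419, p(96)=118114304, p(97)=133230930, p(98)=150198136, p(99)=169229875, p(100)=190569292, p(101)=214481126.
Final step: p(102) = p(101) + p(100) - p(97) - p(95) + p(90) + p(87) - p(80) - p(76) + p(67) + p(62) - p(51) - p(45) + p(32) + p(25) - p(10) - p(2)
= 214481126 + 190569292 - 133230930 - 104651419 + 56634173 + 38887673 - 15796476 - 9289091 + 2679689 + 1300156 - 239943 - 89134 + 8349 + 1958 - 42 - 2
= 241265379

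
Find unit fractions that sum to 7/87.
1/13 + 1/283 + 1/320073

Greedy algorithm:
7/87: ceiling(87/7) = 13, use 1/13
4/1131: ceiling(1131/4) = 283, use 1/283
1/320073: ceiling(320073/1) = 320073, use 1/320073
Result: 7/87 = 1/13 + 1/283 + 1/320073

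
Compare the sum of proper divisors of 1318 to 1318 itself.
deficient

Proper divisors of 1318: sum = 1 + 2 + 659 = 662
Since 662 < 1318, 1318 is deficient.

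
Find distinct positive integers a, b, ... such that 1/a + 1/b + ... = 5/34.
1/7 + 1/238

Greedy algorithm:
5/34: ceiling(34/5) = 7, use 1/7
1/238: ceiling(238/1) = 238, use 1/238
Result: 5/34 = 1/7 + 1/238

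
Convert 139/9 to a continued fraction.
[15; 2, 4]

Euclidean algorithm steps:
139 = 15 × 9 + 4
9 = 2 × 4 + 1
4 = 4 × 1 + 0
Continued fraction: [15; 2, 4]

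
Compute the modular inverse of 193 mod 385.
2

gcd(193, 385) = 1, so the inverse exists.
Extended Euclidean algorithm on (385, 193):
385 = 1 × 193 + 192  ⟹  192 = (1)·385 + (-1)·193
193 = 1 × 192 + 1  ⟹  1 = (-1)·385 + (2)·193
So (2)·193 ≡ 1 (mod 385), i.e. 193^(-1) ≡ 2 (mod 385).
Check: 193 × 2 = 386 ≡ 1 (mod 385)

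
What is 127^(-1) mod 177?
46

gcd(127, 177) = 1, so the inverse exists.
Extended Euclidean algorithm on (177, 127):
177 = 1 × 127 + 50  ⟹  50 = (1)·177 + (-1)·127
127 = 2 × 50 + 27  ⟹  27 = (-2)·177 + (3)·127
50 = 1 × 27 + 23  ⟹  23 = (3)·177 + (-4)·127
27 = 1 × 23 + 4  ⟹  4 = (-5)·177 + (7)·127
23 = 5 × 4 + 3  ⟹  3 = (28)·177 + (-39)·127
4 = 1 × 3 + 1  ⟹  1 = (-33)·177 + (46)·127
So (46)·127 ≡ 1 (mod 177), i.e. 127^(-1) ≡ 46 (mod 177).
Check: 127 × 46 = 5842 ≡ 1 (mod 177)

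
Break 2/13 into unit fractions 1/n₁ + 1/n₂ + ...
1/7 + 1/91

Greedy algorithm:
2/13: ceiling(13/2) = 7, use 1/7
1/91: ceiling(91/1) = 91, use 1/91
Result: 2/13 = 1/7 + 1/91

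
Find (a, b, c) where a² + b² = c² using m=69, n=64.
(665, 8832, 8857)

Euclid's formula: a = m² - n², b = 2mn, c = m² + n²
m = 69, n = 64
a = 69² - 64² = 4761 - 4096 = 665
b = 2 × 69 × 64 = 8832
c = 69² + 64² = 4761 + 4096 = 8857
Verification: 665² + 8832² = 442225 + 78004224 = 78446449 = 8857² ✓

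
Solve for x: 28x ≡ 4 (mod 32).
x ≡ 7 (mod 8)

gcd(28, 32) = 4, which divides 4, so solutions exist.
Divide through by 4: 7x ≡ 1 (mod 8).
Find 7^(-1) mod 8 by the extended Euclidean algorithm:
8 = 1 × 7 + 1  ⟹  1 = (1)·8 + (-1)·7
So (-1)·7 ≡ 1 (mod 8), i.e. 7^(-1) ≡ -1 ≡ 7 (mod 8).
x ≡ 7 × 1 = 7 ≡ 7 (mod 8).
Check: 28 × 7 = 196 ≡ 4 (mod 32).
x ≡ 7 (mod 8), giving 4 solutions mod 32.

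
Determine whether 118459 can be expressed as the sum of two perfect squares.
Not possible

Factorization: 118459 = 11^3 × 89
By Fermat: n is sum of two squares iff every prime p ≡ 3 (mod 4) appears to even power.
Prime(s) ≡ 3 (mod 4) with odd exponent: [(11, 3)]
Therefore 118459 cannot be expressed as a² + b².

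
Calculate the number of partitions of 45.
89134

p(n) counts ways to write n as a sum of positive integers (order ignored).
Euler's pentagonal recurrence: p(k) = p(k-1) + p(k-2) - p(k-5) - p(k-7) + p(k-12) + p(k-15) - ... (offsets j(3j∓1)/2, signs ++--, p(0)=1, p(<0)=0).
DP table for k = 0..44: p(0)=1, p(1)=1, p(2)=2, p(3)=3, p(4)=5, p(5)=7, p(6)=11, p(7)=15, p(8)=22, p(9)=30, p(10)=42, p(11)=56, p(12)=77, p(13)=101, p(14)=135, p(15)=176, p(16)=231, p(17)=297, p(18)=385, p(19)=490, p(20)=627, p(21)=792, p(22)=1002, p(23)=1255, p(24)=1575, p(25)=1958, p(26)=2436, p(27)=3010, p(28)=3718, p(29)=4565, p(30)=5604, p(31)=6842, p(32)=8349, p(33)=10143, p(34)=12310, p(35)=14883, p(36)=17977, p(37)=21637, p(38)=26015, p(39)=31185, p(40)=37338, p(41)=44583, p(42)=53174, p(43)=63261, p(44)=75175.
Final step: p(45) = p(44) + p(43) - p(40) - p(38) + p(33) + p(30) - p(23) - p(19) + p(10) + p(5)
= 75175 + 63261 - 37338 - 26015 + 10143 + 5604 - 1255 - 490 + 42 + 7
= 89134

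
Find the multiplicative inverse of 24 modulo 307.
64

gcd(24, 307) = 1, so the inverse exists.
Extended Euclidean algorithm on (307, 24):
307 = 12 × 24 + 19  ⟹  19 = (1)·307 + (-12)·24
24 = 1 × 19 + 5  ⟹  5 = (-1)·307 + (13)·24
19 = 3 × 5 + 4  ⟹  4 = (4)·307 + (-51)·24
5 = 1 × 4 + 1  ⟹  1 = (-5)·307 + (64)·24
So (64)·24 ≡ 1 (mod 307), i.e. 24^(-1) ≡ 64 (mod 307).
Check: 24 × 64 = 1536 ≡ 1 (mod 307)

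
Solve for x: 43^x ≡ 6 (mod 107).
3

Baby-step giant-step with step n = ⌈√107⌉ = 11.
Baby steps 43^j mod 107 (j:value) for j=0..10: 0:1, 1:43, 2:30, 3:6, 4:44, 5:73, 6:36, 7:50, 8:10, 9:2, 10:86.
h = 6 is already in the table at j=3, so x = 3.
Check: 43^3 ≡ 6 (mod 107).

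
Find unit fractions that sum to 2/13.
1/7 + 1/91

Greedy algorithm:
2/13: ceiling(13/2) = 7, use 1/7
1/91: ceiling(91/1) = 91, use 1/91
Result: 2/13 = 1/7 + 1/91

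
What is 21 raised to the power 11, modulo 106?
45

Repeated squaring. Binary of 11 = 1011.
21^1 ≡ 21 (mod 106); 21^2 ≡ 17 (mod 106); 21^4 ≡ 77 (mod 106); 21^8 ≡ 99 (mod 106)
21^11 = 21^1 × 21^2 × 21^8 ≡ 45 (mod 106)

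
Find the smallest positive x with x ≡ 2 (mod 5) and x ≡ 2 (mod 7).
2

Using Chinese Remainder Theorem:
M = 5 × 7 = 35
M1 = 7, M2 = 5
y1 = 7^(-1) mod 5 = 3
y2 = 5^(-1) mod 7 = 3
x = (2×7×3 + 2×5×3) mod 35 = 2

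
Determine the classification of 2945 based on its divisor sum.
deficient

Proper divisors of 2945: sum = 1 + 5 + 19 + 31 + 95 + 155 + 589 = 895
Since 895 < 2945, 2945 is deficient.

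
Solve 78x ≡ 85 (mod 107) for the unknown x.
x ≡ 93 (mod 107)

gcd(78, 107) = 1, which divides 85, so solutions exist.
Find 78^(-1) mod 107 by the extended Euclidean algorithm:
107 = 1 × 78 + 29  ⟹  29 = (1)·107 + (-1)·78
78 = 2 × 29 + 20  ⟹  20 = (-2)·107 + (3)·78
29 = 1 × 20 + 9  ⟹  9 = (3)·107 + (-4)·78
20 = 2 × 9 + 2  ⟹  2 = (-8)·107 + (11)·78
9 = 4 × 2 + 1  ⟹  1 = (35)·107 + (-48)·78
So (-48)·78 ≡ 1 (mod 107), i.e. 78^(-1) ≡ -48 ≡ 59 (mod 107).
x ≡ 59 × 85 = 5015 ≡ 93 (mod 107).
Check: 78 × 93 = 7254 ≡ 85 (mod 107).
Unique solution: x ≡ 93 (mod 107)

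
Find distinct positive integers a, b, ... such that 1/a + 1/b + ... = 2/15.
1/8 + 1/120

Greedy algorithm:
2/15: ceiling(15/2) = 8, use 1/8
1/120: ceiling(120/1) = 120, use 1/120
Result: 2/15 = 1/8 + 1/120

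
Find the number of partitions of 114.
952050665

p(n) counts ways to write n as a sum of positive integers (order ignored).
Euler's pentagonal recurrence: p(k) = p(k-1) + p(k-2) - p(k-5) - p(k-7) + p(k-12) + p(k-15) - ... (offsets j(3j∓1)/2, signs ++--, p(0)=1, p(<0)=0).
DP table for k = 0..113: p(0)=1, p(1)=1, p(2)=2, p(3)=3, p(4)=5, p(5)=7, p(6)=11, p(7)=15, p(8)=22, p(9)=30, p(10)=42, p(11)=56, p(12)=77, p(13)=101, p(14)=135, p(15)=176, p(16)=231, p(17)=297, p(18)=385, p(19)=490, p(20)=627, p(21)=792, p(22)=1002, p(23)=1255, p(24)=1575, p(25)=1958, p(26)=2436, p(27)=3010, p(28)=3718, p(29)=4565, p(30)=5604, p(31)=6842, p(32)=8349, p(33)=10143, p(34)=12310, p(35)=14883, p(36)=17977, p(37)=21637, p(38)=26015, p(39)=31185, p(40)=37338, p(41)=44583, p(42)=53174, p(43)=63261, p(44)=75175, p(45)=89134, p(46)=105558, p(47)=124754, p(48)=147273, p(49)=173525, p(50)=204226, p(51)=239943, p(52)=281589, p(53)=329931, p(54)=386155, p(55)=451276, p(56)=526823, p(57)=614154, p(58)=715220, p(59)=831820, p(60)=966467, p(61)=1121505, p(62)=1300156, p(63)=1505499, p(64)=1741630, p(65)=2012558, p(66)=2323520, p(67)=2679689, p(68)=3087735, p(69)=3554345, p(70)=4087968, p(71)=4697205, p(72)=5392783, p(73)=6185689, p(74)=7089500, p(75)=8118264, p(76)=9289091, p(77)=10619863, p(78)=12132164, p(79)=13848650, p(80)=15796476, p(81)=18004327, p(82)=20506255, p(83)=23338469, p(84)=26543660, p(85)=30167357, p(86)=34262962, p(87)=38887673, p(88)=44108109, p(89)=49995925, p(90)=56634173, p(91)=64112359, p(92)=72533807, p(93)=82010177, p(94)=92669720, p(95)=104651419, p(96)=118114304, p(97)=133230930, p(98)=150198136, p(99)=169229875, p(100)=190569292, p(101)=214481126, p(102)=241265379, p(103)=271248950, p(104)=304801365, p(105)=342325709, p(106)=384276336, p(107)=431149389, p(108)=483502844, p(109)=541946240, p(110)=607163746, p(111)=679903203, p(112)=761002156, p(113)=851376628.
Final step: p(114) = p(113) + p(112) - p(109) - p(107) + p(102) + p(99) - p(92) - p(88) + p(79) + p(74) - p(63) - p(57) + p(44) + p(37) - p(22) - p(14)
= 851376628 + 761002156 - 541946240 - 431149389 + 241265379 + 169229875 - 72533807 - 44108109 + 13848650 + 7089500 - 1505499 - 614154 + 75175 + 21637 - 1002 - 135
= 952050665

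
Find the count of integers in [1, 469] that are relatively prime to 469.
396

469 = 7 × 67
φ(n) = n × ∏(1 - 1/p) for each prime p dividing n
φ(469) = 469 × (1 - 1/7) × (1 - 1/67) = 396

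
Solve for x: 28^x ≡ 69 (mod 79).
3

Baby-step giant-step with step n = ⌈√79⌉ = 9.
Baby steps 28^j mod 79 (j:value) for j=0..8: 0:1, 1:28, 2:73, 3:69, 4:36, 5:60, 6:21, 7:35, 8:32.
h = 69 is already in the table at j=3, so x = 3.
Check: 28^3 ≡ 69 (mod 79).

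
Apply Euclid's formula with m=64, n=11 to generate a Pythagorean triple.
(3975, 1408, 4217)

Euclid's formula: a = m² - n², b = 2mn, c = m² + n²
m = 64, n = 11
a = 64² - 11² = 4096 - 121 = 3975
b = 2 × 64 × 11 = 1408
c = 64² + 11² = 4096 + 121 = 4217
Verification: 3975² + 1408² = 15800625 + 1982464 = 17783089 = 4217² ✓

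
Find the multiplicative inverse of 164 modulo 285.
179

gcd(164, 285) = 1, so the inverse exists.
Extended Euclidean algorithm on (285, 164):
285 = 1 × 164 + 121  ⟹  121 = (1)·285 + (-1)·164
164 = 1 × 121 + 43  ⟹  43 = (-1)·285 + (2)·164
121 = 2 × 43 + 35  ⟹  35 = (3)·285 + (-5)·164
43 = 1 × 35 + 8  ⟹  8 = (-4)·285 + (7)·164
35 = 4 × 8 + 3  ⟹  3 = (19)·285 + (-33)·164
8 = 2 × 3 + 2  ⟹  2 = (-42)·285 + (73)·164
3 = 1 × 2 + 1  ⟹  1 = (61)·285 + (-106)·164
So (-106)·164 ≡ 1 (mod 285), i.e. 164^(-1) ≡ -106 ≡ 179 (mod 285).
Check: 164 × 179 = 29356 ≡ 1 (mod 285)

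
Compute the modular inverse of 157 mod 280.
173

gcd(157, 280) = 1, so the inverse exists.
Extended Euclidean algorithm on (280, 157):
280 = 1 × 157 + 123  ⟹  123 = (1)·280 + (-1)·157
157 = 1 × 123 + 34  ⟹  34 = (-1)·280 + (2)·157
123 = 3 × 34 + 21  ⟹  21 = (4)·280 + (-7)·157
34 = 1 × 21 + 13  ⟹  13 = (-5)·280 + (9)·157
21 = 1 × 13 + 8  ⟹  8 = (9)·280 + (-16)·157
13 = 1 × 8 + 5  ⟹  5 = (-14)·280 + (25)·157
8 = 1 × 5 + 3  ⟹  3 = (23)·280 + (-41)·157
5 = 1 × 3 + 2  ⟹  2 = (-37)·280 + (66)·157
3 = 1 × 2 + 1  ⟹  1 = (60)·280 + (-107)·157
So (-107)·157 ≡ 1 (mod 280), i.e. 157^(-1) ≡ -107 ≡ 173 (mod 280).
Check: 157 × 173 = 27161 ≡ 1 (mod 280)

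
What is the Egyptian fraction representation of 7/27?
1/4 + 1/108

Greedy algorithm:
7/27: ceiling(27/7) = 4, use 1/4
1/108: ceiling(108/1) = 108, use 1/108
Result: 7/27 = 1/4 + 1/108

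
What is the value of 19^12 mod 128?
49

Repeated squaring. Binary of 12 = 1100.
19^1 ≡ 19 (mod 128); 19^2 ≡ 105 (mod 128); 19^4 ≡ 17 (mod 128); 19^8 ≡ 33 (mod 128)
19^12 = 19^4 × 19^8 ≡ 49 (mod 128)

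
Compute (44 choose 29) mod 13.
4

Using Lucas' theorem:
Write n=44 and k=29 in base 13:
n in base 13: [3, 5]
k in base 13: [2, 3]
C(44,29) mod 13 = ∏ C(n_i, k_i) mod 13
Digit binomials (mod 13): C(3,2) = 3; C(5,3) = 10
Product: 3 × 10 = 30 ≡ 4 (mod 13)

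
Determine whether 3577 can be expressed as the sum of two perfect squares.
21² + 56² (a=21, b=56)

Factorization: 3577 = 7^2 × 73
By Fermat: n is sum of two squares iff every prime p ≡ 3 (mod 4) appears to even power.
All primes ≡ 3 (mod 4) appear to even power.
Search a = 0, 1, 2, … for 3577 - a² a perfect square: first hit at a = 21: 3577 - 441 = 3136 = 56².
3577 = 21² + 56² = 441 + 3136 ✓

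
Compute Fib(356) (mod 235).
97

Matrix identity: Q^n = [[F_(n+1), F_n], [F_n, F_(n-1)]] with Q = [[1,1],[1,0]].
n = 356 = 101100100₂. Square-and-multiply, entries mod 235:
Q^1 = [[1,1],[1,0]]
Q^2 = (Q^1)² = [[2,1],[1,1]]
Q^5 = (Q^2)²·Q = [[8,5],[5,3]]
Q^11 = (Q^5)²·Q = [[144,89],[89,55]]
Q^22 = (Q^11)² = [[222,86],[86,136]]
Q^44 = (Q^22)² = [[45,3],[3,42]]
Q^89 = (Q^44)²·Q = [[180,154],[154,26]]
Q^178 = (Q^89)² = [[186,234],[234,187]]
Q^356 = (Q^178)² = [[52,97],[97,190]]
F_356 mod 235 = Q^356[0][1] = 97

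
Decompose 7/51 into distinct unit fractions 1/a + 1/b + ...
1/8 + 1/82 + 1/16728

Greedy algorithm:
7/51: ceiling(51/7) = 8, use 1/8
5/408: ceiling(408/5) = 82, use 1/82
1/16728: ceiling(16728/1) = 16728, use 1/16728
Result: 7/51 = 1/8 + 1/82 + 1/16728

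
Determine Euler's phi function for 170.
64

170 = 2 × 5 × 17
φ(n) = n × ∏(1 - 1/p) for each prime p dividing n
φ(170) = 170 × (1 - 1/2) × (1 - 1/5) × (1 - 1/17) = 64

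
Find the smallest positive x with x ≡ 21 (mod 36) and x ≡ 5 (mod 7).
201

Using Chinese Remainder Theorem:
M = 36 × 7 = 252
M1 = 7, M2 = 36
y1 = 7^(-1) mod 36 = 31
y2 = 36^(-1) mod 7 = 1
x = (21×7×31 + 5×36×1) mod 252 = 201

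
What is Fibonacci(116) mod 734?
185

Matrix identity: Q^n = [[F_(n+1), F_n], [F_n, F_(n-1)]] with Q = [[1,1],[1,0]].
n = 116 = 1110100₂. Square-and-multiply, entries mod 734:
Q^1 = [[1,1],[1,0]]
Q^3 = (Q^1)²·Q = [[3,2],[2,1]]
Q^7 = (Q^3)²·Q = [[21,13],[13,8]]
Q^14 = (Q^7)² = [[610,377],[377,233]]
Q^29 = (Q^14)²·Q = [[418,429],[429,723]]
Q^58 = (Q^29)² = [[573,645],[645,662]]
Q^116 = (Q^58)² = [[78,185],[185,627]]
F_116 mod 734 = Q^116[0][1] = 185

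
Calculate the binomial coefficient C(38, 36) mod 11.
10

Using Lucas' theorem:
Write n=38 and k=36 in base 11:
n in base 11: [3, 5]
k in base 11: [3, 3]
C(38,36) mod 11 = ∏ C(n_i, k_i) mod 11
Digit binomials (mod 11): C(3,3) = 1; C(5,3) = 10
Product: 1 × 10 = 10 ≡ 10 (mod 11)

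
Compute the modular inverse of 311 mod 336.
215

gcd(311, 336) = 1, so the inverse exists.
Extended Euclidean algorithm on (336, 311):
336 = 1 × 311 + 25  ⟹  25 = (1)·336 + (-1)·311
311 = 12 × 25 + 11  ⟹  11 = (-12)·336 + (13)·311
25 = 2 × 11 + 3  ⟹  3 = (25)·336 + (-27)·311
11 = 3 × 3 + 2  ⟹  2 = (-87)·336 + (94)·311
3 = 1 × 2 + 1  ⟹  1 = (112)·336 + (-121)·311
So (-121)·311 ≡ 1 (mod 336), i.e. 311^(-1) ≡ -121 ≡ 215 (mod 336).
Check: 311 × 215 = 66865 ≡ 1 (mod 336)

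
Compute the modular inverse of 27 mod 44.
31

gcd(27, 44) = 1, so the inverse exists.
Extended Euclidean algorithm on (44, 27):
44 = 1 × 27 + 17  ⟹  17 = (1)·44 + (-1)·27
27 = 1 × 17 + 10  ⟹  10 = (-1)·44 + (2)·27
17 = 1 × 10 + 7  ⟹  7 = (2)·44 + (-3)·27
10 = 1 × 7 + 3  ⟹  3 = (-3)·44 + (5)·27
7 = 2 × 3 + 1  ⟹  1 = (8)·44 + (-13)·27
So (-13)·27 ≡ 1 (mod 44), i.e. 27^(-1) ≡ -13 ≡ 31 (mod 44).
Check: 27 × 31 = 837 ≡ 1 (mod 44)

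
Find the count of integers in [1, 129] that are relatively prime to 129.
84

129 = 3 × 43
φ(n) = n × ∏(1 - 1/p) for each prime p dividing n
φ(129) = 129 × (1 - 1/3) × (1 - 1/43) = 84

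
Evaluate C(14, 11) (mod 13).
0

Using Lucas' theorem:
Write n=14 and k=11 in base 13:
n in base 13: [1, 1]
k in base 13: [0, 11]
C(14,11) mod 13 = ∏ C(n_i, k_i) mod 13
Digit binomials (mod 13): C(1,0) = 1; C(1,11) = 0 (k_i > n_i)
Product: 1 × 0 = 0 ≡ 0 (mod 13)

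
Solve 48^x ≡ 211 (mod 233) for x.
137

Baby-step giant-step with step n = ⌈√233⌉ = 16.
Baby steps 48^j mod 233 (j:value) for j=0..15: 0:1, 1:48, 2:207, 3:150, 4:210, 5:61, 6:132, 7:45, 8:63, 9:228, 10:226, 11:130, 12:182, 13:115, 14:161, 15:39.
Giant-step multiplier: 48^(-16) ≡ 48^(232-16) = 48^216 ≡ 204 (mod 233).
Giant steps γ_i = 211·204^i mod 233: γ_0=211, γ_1=172, γ_2=138, γ_3=192, γ_4=24, γ_5=3, γ_6=146, γ_7=193, γ_8=228 (in table at j=9).
x = i·n + j = 8·16 + 9 = 137.
Check: 48^137 ≡ 211 (mod 233).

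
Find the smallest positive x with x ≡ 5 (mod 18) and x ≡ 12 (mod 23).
311

Using Chinese Remainder Theorem:
M = 18 × 23 = 414
M1 = 23, M2 = 18
y1 = 23^(-1) mod 18 = 11
y2 = 18^(-1) mod 23 = 9
x = (5×23×11 + 12×18×9) mod 414 = 311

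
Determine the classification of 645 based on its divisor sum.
deficient

Proper divisors of 645: sum = 1 + 3 + 5 + 15 + 43 + 129 + 215 = 411
Since 411 < 645, 645 is deficient.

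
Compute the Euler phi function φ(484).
220

484 = 2^2 × 11^2
φ(n) = n × ∏(1 - 1/p) for each prime p dividing n
φ(484) = 484 × (1 - 1/2) × (1 - 1/11) = 220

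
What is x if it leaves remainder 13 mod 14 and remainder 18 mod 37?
55

Using Chinese Remainder Theorem:
M = 14 × 37 = 518
M1 = 37, M2 = 14
y1 = 37^(-1) mod 14 = 11
y2 = 14^(-1) mod 37 = 8
x = (13×37×11 + 18×14×8) mod 518 = 55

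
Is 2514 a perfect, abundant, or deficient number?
abundant

Proper divisors of 2514: sum = 1 + 2 + 3 + 6 + 419 + 838 + 1257 = 2526
Since 2526 > 2514, 2514 is abundant.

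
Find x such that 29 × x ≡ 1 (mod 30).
29

gcd(29, 30) = 1, so the inverse exists.
Extended Euclidean algorithm on (30, 29):
30 = 1 × 29 + 1  ⟹  1 = (1)·30 + (-1)·29
So (-1)·29 ≡ 1 (mod 30), i.e. 29^(-1) ≡ -1 ≡ 29 (mod 30).
Check: 29 × 29 = 841 ≡ 1 (mod 30)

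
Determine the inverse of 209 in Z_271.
118

gcd(209, 271) = 1, so the inverse exists.
Extended Euclidean algorithm on (271, 209):
271 = 1 × 209 + 62  ⟹  62 = (1)·271 + (-1)·209
209 = 3 × 62 + 23  ⟹  23 = (-3)·271 + (4)·209
62 = 2 × 23 + 16  ⟹  16 = (7)·271 + (-9)·209
23 = 1 × 16 + 7  ⟹  7 = (-10)·271 + (13)·209
16 = 2 × 7 + 2  ⟹  2 = (27)·271 + (-35)·209
7 = 3 × 2 + 1  ⟹  1 = (-91)·271 + (118)·209
So (118)·209 ≡ 1 (mod 271), i.e. 209^(-1) ≡ 118 (mod 271).
Check: 209 × 118 = 24662 ≡ 1 (mod 271)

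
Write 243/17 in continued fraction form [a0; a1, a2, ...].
[14; 3, 2, 2]

Euclidean algorithm steps:
243 = 14 × 17 + 5
17 = 3 × 5 + 2
5 = 2 × 2 + 1
2 = 2 × 1 + 0
Continued fraction: [14; 3, 2, 2]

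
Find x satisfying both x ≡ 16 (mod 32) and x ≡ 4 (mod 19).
80

Using Chinese Remainder Theorem:
M = 32 × 19 = 608
M1 = 19, M2 = 32
y1 = 19^(-1) mod 32 = 27
y2 = 32^(-1) mod 19 = 3
x = (16×19×27 + 4×32×3) mod 608 = 80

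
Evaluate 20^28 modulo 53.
24

Repeated squaring. Binary of 28 = 11100.
20^1 ≡ 20 (mod 53); 20^2 ≡ 29 (mod 53); 20^4 ≡ 46 (mod 53); 20^8 ≡ 49 (mod 53); 20^16 ≡ 16 (mod 53)
20^28 = 20^4 × 20^8 × 20^16 ≡ 24 (mod 53)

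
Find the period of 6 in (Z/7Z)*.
2

7 is prime, so ord(6) divides φ(7) = 6.
Divisors of 6: 1, 2, 3, 6.
Repeated squaring: 6^1 ≡ 6, 6^2 ≡ 1, 6^4 ≡ 1 (mod 7).
Test 6^d mod 7 for each divisor d in increasing order:
6^1 ≡ 6
6^2 ≡ 1  ← first divisor giving 1
The order is 2.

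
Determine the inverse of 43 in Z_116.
27

gcd(43, 116) = 1, so the inverse exists.
Extended Euclidean algorithm on (116, 43):
116 = 2 × 43 + 30  ⟹  30 = (1)·116 + (-2)·43
43 = 1 × 30 + 13  ⟹  13 = (-1)·116 + (3)·43
30 = 2 × 13 + 4  ⟹  4 = (3)·116 + (-8)·43
13 = 3 × 4 + 1  ⟹  1 = (-10)·116 + (27)·43
So (27)·43 ≡ 1 (mod 116), i.e. 43^(-1) ≡ 27 (mod 116).
Check: 43 × 27 = 1161 ≡ 1 (mod 116)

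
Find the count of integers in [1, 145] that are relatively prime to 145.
112

145 = 5 × 29
φ(n) = n × ∏(1 - 1/p) for each prime p dividing n
φ(145) = 145 × (1 - 1/5) × (1 - 1/29) = 112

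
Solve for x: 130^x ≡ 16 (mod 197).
104

Baby-step giant-step with step n = ⌈√197⌉ = 15.
Baby steps 130^j mod 197 (j:value) for j=0..14: 0:1, 1:130, 2:155, 3:56, 4:188, 5:12, 6:181, 7:87, 8:81, 9:89, 10:144, 11:5, 12:59, 13:184, 14:83.
Giant-step multiplier: 130^(-15) ≡ 130^(196-15) = 130^181 ≡ 35 (mod 197).
Giant steps γ_i = 16·35^i mod 197: γ_0=16, γ_1=166, γ_2=97, γ_3=46, γ_4=34, γ_5=8, γ_6=83 (in table at j=14).
x = i·n + j = 6·15 + 14 = 104.
Check: 130^104 ≡ 16 (mod 197).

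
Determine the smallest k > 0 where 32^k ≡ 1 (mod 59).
58

59 is prime, so ord(32) divides φ(59) = 58.
Divisors of 58: 1, 2, 29, 58.
Repeated squaring: 32^1 ≡ 32, 32^2 ≡ 21, 32^4 ≡ 28, 32^8 ≡ 17, 32^16 ≡ 53, 32^32 ≡ 36 (mod 59).
Test 32^d mod 59 for each divisor d in increasing order:
32^1 ≡ 32
32^2 ≡ 21
32^29 = 32^16·32^8·32^4·32^1 ≡ 58
32^58 = 32^32·32^16·32^8·32^2 ≡ 1  ← first divisor giving 1
The order is 58.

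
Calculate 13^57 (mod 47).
26

Repeated squaring. Binary of 57 = 111001.
13^1 ≡ 13 (mod 47); 13^2 ≡ 28 (mod 47); 13^4 ≡ 32 (mod 47); 13^8 ≡ 37 (mod 47); 13^16 ≡ 6 (mod 47); 13^32 ≡ 36 (mod 47)
13^57 = 13^1 × 13^8 × 13^16 × 13^32 ≡ 26 (mod 47)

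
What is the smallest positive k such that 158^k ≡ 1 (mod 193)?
64

193 is prime, so ord(158) divides φ(193) = 192.
Divisors of 192: 1, 2, 3, 4, 6, 8, 12, 16, 24, 32, 48, 64, 96, 192.
Repeated squaring: 158^1 ≡ 158, 158^2 ≡ 67, 158^4 ≡ 50, 158^8 ≡ 184, 158^16 ≡ 81, 158^32 ≡ 192, 158^64 ≡ 1, 158^128 ≡ 1 (mod 193).
Test 158^d mod 193 for each divisor d in increasing order:
158^1 ≡ 158
158^2 ≡ 67
158^3 = 158^2·158^1 ≡ 164
158^4 ≡ 50
158^6 = 158^4·158^2 ≡ 69
158^8 ≡ 184
158^12 = 158^8·158^4 ≡ 129
158^16 ≡ 81
158^24 = 158^16·158^8 ≡ 43
158^32 ≡ 192
158^48 = 158^32·158^16 ≡ 112
158^64 ≡ 1  ← first divisor giving 1
The order is 64.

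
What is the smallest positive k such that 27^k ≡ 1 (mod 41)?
8

41 is prime, so ord(27) divides φ(41) = 40.
Divisors of 40: 1, 2, 4, 5, 8, 10, 20, 40.
Repeated squaring: 27^1 ≡ 27, 27^2 ≡ 32, 27^4 ≡ 40, 27^8 ≡ 1, 27^16 ≡ 1, 27^32 ≡ 1 (mod 41).
Test 27^d mod 41 for each divisor d in increasing order:
27^1 ≡ 27
27^2 ≡ 32
27^4 ≡ 40
27^5 = 27^4·27^1 ≡ 14
27^8 ≡ 1  ← first divisor giving 1
The order is 8.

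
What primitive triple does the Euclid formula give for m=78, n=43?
(4235, 6708, 7933)

Euclid's formula: a = m² - n², b = 2mn, c = m² + n²
m = 78, n = 43
a = 78² - 43² = 6084 - 1849 = 4235
b = 2 × 78 × 43 = 6708
c = 78² + 43² = 6084 + 1849 = 7933
Verification: 4235² + 6708² = 17935225 + 44997264 = 62932489 = 7933² ✓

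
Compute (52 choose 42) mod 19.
13

Using Lucas' theorem:
Write n=52 and k=42 in base 19:
n in base 19: [2, 14]
k in base 19: [2, 4]
C(52,42) mod 19 = ∏ C(n_i, k_i) mod 19
Digit binomials (mod 19): C(2,2) = 1; C(14,4) = 1001 ≡ 13
Product: 1 × 13 = 13 ≡ 13 (mod 19)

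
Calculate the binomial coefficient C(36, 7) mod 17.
0

Using Lucas' theorem:
Write n=36 and k=7 in base 17:
n in base 17: [2, 2]
k in base 17: [0, 7]
C(36,7) mod 17 = ∏ C(n_i, k_i) mod 17
Digit binomials (mod 17): C(2,0) = 1; C(2,7) = 0 (k_i > n_i)
Product: 1 × 0 = 0 ≡ 0 (mod 17)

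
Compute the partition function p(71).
4697205

p(n) counts ways to write n as a sum of positive integers (order ignored).
Euler's pentagonal recurrence: p(k) = p(k-1) + p(k-2) - p(k-5) - p(k-7) + p(k-12) + p(k-15) - ... (offsets j(3j∓1)/2, signs ++--, p(0)=1, p(<0)=0).
DP table for k = 0..70: p(0)=1, p(1)=1, p(2)=2, p(3)=3, p(4)=5, p(5)=7, p(6)=11, p(7)=15, p(8)=22, p(9)=30, p(10)=42, p(11)=56, p(12)=77, p(13)=101, p(14)=135, p(15)=176, p(16)=231, p(17)=297, p(18)=385, p(19)=490, p(20)=627, p(21)=792, p(22)=1002, p(23)=1255, p(24)=1575, p(25)=1958, p(26)=2436, p(27)=3010, p(28)=3718, p(29)=4565, p(30)=5604, p(31)=6842, p(32)=8349, p(33)=10143, p(34)=12310, p(35)=14883, p(36)=17977, p(37)=21637, p(38)=26015, p(39)=31185, p(40)=37338, p(41)=44583, p(42)=53174, p(43)=63261, p(44)=75175, p(45)=89134, p(46)=105558, p(47)=124754, p(48)=147273, p(49)=173525, p(50)=204226, p(51)=239943, p(52)=281589, p(53)=329931, p(54)=386155, p(55)=451276, p(56)=526823, p(57)=614154, p(58)=715220, p(59)=831820, p(60)=966467, p(61)=1121505, p(62)=1300156, p(63)=1505499, p(64)=1741630, p(65)=2012558, p(66)=2323520, p(67)=2679689, p(68)=3087735, p(69)=3554345, p(70)=4087968.
Final step: p(71) = p(70) + p(69) - p(66) - p(64) + p(59) + p(56) - p(49) - p(45) + p(36) + p(31) - p(20) - p(14) + p(1)
= 4087968 + 3554345 - 2323520 - 1741630 + 831820 + 526823 - 173525 - 89134 + 17977 + 6842 - 627 - 135 + 1
= 4697205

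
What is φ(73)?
72

73 = 73
φ(n) = n × ∏(1 - 1/p) for each prime p dividing n
φ(73) = 73 × (1 - 1/73) = 72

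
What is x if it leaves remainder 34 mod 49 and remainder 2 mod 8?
34

Using Chinese Remainder Theorem:
M = 49 × 8 = 392
M1 = 8, M2 = 49
y1 = 8^(-1) mod 49 = 43
y2 = 49^(-1) mod 8 = 1
x = (34×8×43 + 2×49×1) mod 392 = 34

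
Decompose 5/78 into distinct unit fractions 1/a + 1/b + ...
1/16 + 1/624

Greedy algorithm:
5/78: ceiling(78/5) = 16, use 1/16
1/624: ceiling(624/1) = 624, use 1/624
Result: 5/78 = 1/16 + 1/624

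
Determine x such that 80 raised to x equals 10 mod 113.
5

Baby-step giant-step with step n = ⌈√113⌉ = 11.
Baby steps 80^j mod 113 (j:value) for j=0..10: 0:1, 1:80, 2:72, 3:110, 4:99, 5:10, 6:9, 7:42, 8:83, 9:86, 10:100.
h = 10 is already in the table at j=5, so x = 5.
Check: 80^5 ≡ 10 (mod 113).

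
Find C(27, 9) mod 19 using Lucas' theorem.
0

Using Lucas' theorem:
Write n=27 and k=9 in base 19:
n in base 19: [1, 8]
k in base 19: [0, 9]
C(27,9) mod 19 = ∏ C(n_i, k_i) mod 19
Digit binomials (mod 19): C(1,0) = 1; C(8,9) = 0 (k_i > n_i)
Product: 1 × 0 = 0 ≡ 0 (mod 19)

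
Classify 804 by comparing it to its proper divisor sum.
abundant

Proper divisors of 804: sum = 1 + 2 + 3 + 4 + 6 + 12 + 67 + 134 + 201 + 268 + 402 = 1100
Since 1100 > 804, 804 is abundant.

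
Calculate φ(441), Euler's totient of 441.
252

441 = 3^2 × 7^2
φ(n) = n × ∏(1 - 1/p) for each prime p dividing n
φ(441) = 441 × (1 - 1/3) × (1 - 1/7) = 252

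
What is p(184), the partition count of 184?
980462880430

p(n) counts ways to write n as a sum of positive integers (order ignored).
Euler's pentagonal recurrence: p(k) = p(k-1) + p(k-2) - p(k-5) - p(k-7) + p(k-12) + p(k-15) - ... (offsets j(3j∓1)/2, signs ++--, p(0)=1, p(<0)=0).
DP table for k = 0..183: p(0)=1, p(1)=1, p(2)=2, p(3)=3, p(4)=5, p(5)=7, p(6)=11, p(7)=15, p(8)=22, p(9)=30, p(10)=42, p(11)=56, p(12)=77, p(13)=101, p(14)=135, p(15)=176, p(16)=231, p(17)=297, p(18)=385, p(19)=490, p(20)=627, p(21)=792, p(22)=1002, p(23)=1255, p(24)=1575, p(25)=1958, p(26)=2436, p(27)=3010, p(28)=3718, p(29)=4565, p(30)=5604, p(31)=6842, p(32)=8349, p(33)=10143, p(34)=12310, p(35)=14883, p(36)=17977, p(37)=21637, p(38)=26015, p(39)=31185, p(40)=37338, p(41)=44583, p(42)=53174, p(43)=63261, p(44)=75175, p(45)=89134, p(46)=105558, p(47)=124754, p(48)=147273, p(49)=173525, p(50)=204226, p(51)=239943, p(52)=281589, p(53)=329931, p(54)=386155, p(55)=451276, p(56)=526823, p(57)=614154, p(58)=715220, p(59)=831820, p(60)=966467, p(61)=1121505, p(62)=1300156, p(63)=1505499, p(64)=1741630, p(65)=2012558, p(66)=2323520, p(67)=2679689, p(68)=3087735, p(69)=3554345, p(70)=4087968, p(71)=4697205, p(72)=5392783, p(73)=6185689, p(74)=7089500, p(75)=8118264, p(76)=9289091, p(77)=10619863, p(78)=12132164, p(79)=13848650, p(80)=15796476, p(81)=18004327, p(82)=20506255, p(83)=23338469, p(84)=26543660, p(85)=30167357, p(86)=34262962, p(87)=38887673, p(88)=44108109, p(89)=49995925, p(90)=56634173, p(91)=64112359, p(92)=72533807, p(93)=82010177, p(94)=92669720, p(95)=104651419, p(96)=118114304, p(97)=133230930, p(98)=150198136, p(99)=169229875, p(100)=190569292, p(101)=214481126, p(102)=241265379, p(103)=271248950, p(104)=304801365, p(105)=342325709, p(106)=384276336, p(107)=431149389, p(108)=483502844, p(109)=541946240, p(110)=607163746, p(111)=679903203, p(112)=761002156, p(113)=851376628, p(114)=952050665, p(115)=1064144451, p(116)=1188908248, p(117)=1327710076, p(118)=1482074143, p(119)=1653668665, p(120)=1844349560, p(121)=2056148051, p(122)=2291320912, p(123)=2552338241, p(124)=2841940500, p(125)=3163127352, p(126)=3519222692, p(127)=3913864295, p(128)=4351078600, p(129)=4835271870, p(130)=5371315400, p(131)=5964539504, p(132)=6620830889, p(133)=7346629512, p(134)=8149040695, p(135)=9035836076, p(136)=10015581680, p(137)=11097645016, p(138)=12292341831, p(139)=13610949895, p(140)=15065878135, p(141)=16670689208, p(142)=18440293320, p(143)=20390982757, p(144)=22540654445, p(145)=24908858009, p(146)=27517052599, p(147)=30388671978, p(148)=33549419497, p(149)=37027355200, p(150)=40853235313, p(151)=45060624582, p(152)=49686288421, p(153)=54770336324, p(154)=60356673280, p(155)=66493182097, p(156)=73232243759, p(157)=80630964769, p(158)=88751778802, p(159)=97662728555, p(160)=107438159466, p(161)=118159068427, p(162)=129913904637, p(163)=142798995930, p(164)=156919475295, p(165)=172389800255, p(166)=189334822579, p(167)=207890420102, p(168)=228204732751, p(169)=250438925115, p(170)=274768617130, p(171)=301384802048, p(172)=330495499613, p(173)=362326859895, p(174)=397125074750, p(175)=435157697830, p(176)=476715857290, p(177)=522115831195, p(178)=571701605655, p(179)=625846753120, p(180)=684957390936, p(181)=749474411781, p(182)=819876908323, p(183)=896684817527.
Final step: p(184) = p(183) + p(182) - p(179) - p(177) + p(172) + p(169) - p(162) - p(158) + p(149) + p(144) - p(133) - p(127) + p(114) + p(107) - p(92) - p(84) + p(67) + p(58) - p(39) - p(29) + p(8)
= 896684817527 + 819876908323 - 625846753120 - 522115831195 + 330495499613 + 250438925115 - 129913904637 - 88751778802 + 37027355200 + 22540654445 - 7346629512 - 3913864295 + 952050665 + 431149389 - 72533807 - 26543660 + 2679689 + 715220 - 31185 - 4565 + 22
= 980462880430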